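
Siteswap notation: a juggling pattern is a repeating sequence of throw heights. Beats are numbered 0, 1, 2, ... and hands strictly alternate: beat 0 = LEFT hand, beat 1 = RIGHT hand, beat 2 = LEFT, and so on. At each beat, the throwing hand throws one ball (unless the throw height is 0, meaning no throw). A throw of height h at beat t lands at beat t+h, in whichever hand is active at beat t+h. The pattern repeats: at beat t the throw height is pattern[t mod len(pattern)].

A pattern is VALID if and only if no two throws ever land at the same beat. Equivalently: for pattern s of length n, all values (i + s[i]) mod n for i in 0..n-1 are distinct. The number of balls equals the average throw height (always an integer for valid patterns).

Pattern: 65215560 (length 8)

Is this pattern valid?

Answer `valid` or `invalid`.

i=0: (i + s[i]) mod n = (0 + 6) mod 8 = 6
i=1: (i + s[i]) mod n = (1 + 5) mod 8 = 6
i=2: (i + s[i]) mod n = (2 + 2) mod 8 = 4
i=3: (i + s[i]) mod n = (3 + 1) mod 8 = 4
i=4: (i + s[i]) mod n = (4 + 5) mod 8 = 1
i=5: (i + s[i]) mod n = (5 + 5) mod 8 = 2
i=6: (i + s[i]) mod n = (6 + 6) mod 8 = 4
i=7: (i + s[i]) mod n = (7 + 0) mod 8 = 7
Residues: [6, 6, 4, 4, 1, 2, 4, 7], distinct: False

Answer: invalid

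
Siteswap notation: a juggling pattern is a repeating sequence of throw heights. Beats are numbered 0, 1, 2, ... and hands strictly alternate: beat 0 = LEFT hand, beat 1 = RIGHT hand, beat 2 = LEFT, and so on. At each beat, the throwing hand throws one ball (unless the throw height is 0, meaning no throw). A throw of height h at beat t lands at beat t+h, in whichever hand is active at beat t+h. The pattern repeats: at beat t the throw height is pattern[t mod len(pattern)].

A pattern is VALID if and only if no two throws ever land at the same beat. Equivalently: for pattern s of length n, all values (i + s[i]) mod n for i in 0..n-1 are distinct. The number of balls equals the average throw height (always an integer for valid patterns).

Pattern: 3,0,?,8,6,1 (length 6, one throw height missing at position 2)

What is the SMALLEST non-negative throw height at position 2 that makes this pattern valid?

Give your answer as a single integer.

i=0: (0 + 3) mod 6 = 3
i=1: (1 + 0) mod 6 = 1
i=2: s[i]=? (unknown)
i=3: (3 + 8) mod 6 = 5
i=4: (4 + 6) mod 6 = 4
i=5: (5 + 1) mod 6 = 0
Known residues: [0, 1, 3, 4, 5]; need a permutation of 0..5, so missing residue r = 2
Need (2 + s) mod 6 = 2; smallest s = (2 - 2) mod 6 = 0

Answer: 0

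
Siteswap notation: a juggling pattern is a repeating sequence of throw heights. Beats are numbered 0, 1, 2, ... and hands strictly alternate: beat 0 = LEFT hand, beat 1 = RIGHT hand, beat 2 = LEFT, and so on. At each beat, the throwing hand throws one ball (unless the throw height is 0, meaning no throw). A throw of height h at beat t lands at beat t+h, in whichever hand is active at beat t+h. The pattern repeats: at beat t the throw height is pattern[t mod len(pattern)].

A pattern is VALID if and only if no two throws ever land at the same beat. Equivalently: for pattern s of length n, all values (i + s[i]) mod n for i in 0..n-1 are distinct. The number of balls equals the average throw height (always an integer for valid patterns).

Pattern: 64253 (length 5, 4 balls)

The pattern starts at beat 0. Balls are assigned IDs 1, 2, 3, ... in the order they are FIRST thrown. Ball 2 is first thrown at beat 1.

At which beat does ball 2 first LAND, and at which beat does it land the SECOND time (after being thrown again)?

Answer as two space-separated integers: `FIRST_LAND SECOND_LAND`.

Answer: 5 11

Derivation:
Beat 0 (L): throw ball1 h=6 -> lands@6:L; in-air after throw: [b1@6:L]
Beat 1 (R): throw ball2 h=4 -> lands@5:R; in-air after throw: [b2@5:R b1@6:L]
Beat 2 (L): throw ball3 h=2 -> lands@4:L; in-air after throw: [b3@4:L b2@5:R b1@6:L]
Beat 3 (R): throw ball4 h=5 -> lands@8:L; in-air after throw: [b3@4:L b2@5:R b1@6:L b4@8:L]
Beat 4 (L): throw ball3 h=3 -> lands@7:R; in-air after throw: [b2@5:R b1@6:L b3@7:R b4@8:L]
Beat 5 (R): throw ball2 h=6 -> lands@11:R; in-air after throw: [b1@6:L b3@7:R b4@8:L b2@11:R]
Beat 6 (L): throw ball1 h=4 -> lands@10:L; in-air after throw: [b3@7:R b4@8:L b1@10:L b2@11:R]
Beat 7 (R): throw ball3 h=2 -> lands@9:R; in-air after throw: [b4@8:L b3@9:R b1@10:L b2@11:R]
Beat 8 (L): throw ball4 h=5 -> lands@13:R; in-air after throw: [b3@9:R b1@10:L b2@11:R b4@13:R]
Beat 9 (R): throw ball3 h=3 -> lands@12:L; in-air after throw: [b1@10:L b2@11:R b3@12:L b4@13:R]
Beat 10 (L): throw ball1 h=6 -> lands@16:L; in-air after throw: [b2@11:R b3@12:L b4@13:R b1@16:L]
Beat 11 (R): throw ball2 h=4 -> lands@15:R; in-air after throw: [b3@12:L b4@13:R b2@15:R b1@16:L]
Ball 2: thrown@1 h=4 -> first land @5; rethrown@5 h=6 -> second land @11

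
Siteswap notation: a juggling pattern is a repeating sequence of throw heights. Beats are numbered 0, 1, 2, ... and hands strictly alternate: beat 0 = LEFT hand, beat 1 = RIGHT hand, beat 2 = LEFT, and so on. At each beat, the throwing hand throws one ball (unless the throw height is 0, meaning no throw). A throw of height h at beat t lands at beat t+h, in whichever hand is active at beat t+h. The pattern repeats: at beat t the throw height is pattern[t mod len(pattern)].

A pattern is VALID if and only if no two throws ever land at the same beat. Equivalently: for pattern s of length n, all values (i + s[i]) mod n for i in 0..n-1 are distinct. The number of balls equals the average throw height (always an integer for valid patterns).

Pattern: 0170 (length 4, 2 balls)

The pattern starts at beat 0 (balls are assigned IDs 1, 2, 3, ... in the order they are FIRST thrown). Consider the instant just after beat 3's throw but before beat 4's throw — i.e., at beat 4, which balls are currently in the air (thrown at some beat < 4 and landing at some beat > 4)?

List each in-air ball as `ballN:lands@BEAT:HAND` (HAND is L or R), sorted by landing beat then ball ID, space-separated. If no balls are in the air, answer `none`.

Answer: ball1:lands@9:R

Derivation:
Beat 1 (R): throw ball1 h=1 -> lands@2:L; in-air after throw: [b1@2:L]
Beat 2 (L): throw ball1 h=7 -> lands@9:R; in-air after throw: [b1@9:R]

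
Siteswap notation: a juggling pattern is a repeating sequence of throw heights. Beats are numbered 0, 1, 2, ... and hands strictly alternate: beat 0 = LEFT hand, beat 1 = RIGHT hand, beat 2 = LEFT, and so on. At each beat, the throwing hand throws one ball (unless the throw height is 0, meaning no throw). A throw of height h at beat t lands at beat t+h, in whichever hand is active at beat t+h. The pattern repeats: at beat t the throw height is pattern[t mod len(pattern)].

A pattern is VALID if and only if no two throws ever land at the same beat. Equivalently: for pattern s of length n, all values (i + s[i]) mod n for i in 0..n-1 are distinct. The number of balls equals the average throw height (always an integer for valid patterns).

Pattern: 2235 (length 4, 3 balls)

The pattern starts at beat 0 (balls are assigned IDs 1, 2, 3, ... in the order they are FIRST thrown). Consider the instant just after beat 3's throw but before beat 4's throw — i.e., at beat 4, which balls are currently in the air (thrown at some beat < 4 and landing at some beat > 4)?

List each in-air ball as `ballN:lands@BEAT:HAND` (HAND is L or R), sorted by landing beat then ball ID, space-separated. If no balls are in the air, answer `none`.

Answer: ball1:lands@5:R ball2:lands@8:L

Derivation:
Beat 0 (L): throw ball1 h=2 -> lands@2:L; in-air after throw: [b1@2:L]
Beat 1 (R): throw ball2 h=2 -> lands@3:R; in-air after throw: [b1@2:L b2@3:R]
Beat 2 (L): throw ball1 h=3 -> lands@5:R; in-air after throw: [b2@3:R b1@5:R]
Beat 3 (R): throw ball2 h=5 -> lands@8:L; in-air after throw: [b1@5:R b2@8:L]
Beat 4 (L): throw ball3 h=2 -> lands@6:L; in-air after throw: [b1@5:R b3@6:L b2@8:L]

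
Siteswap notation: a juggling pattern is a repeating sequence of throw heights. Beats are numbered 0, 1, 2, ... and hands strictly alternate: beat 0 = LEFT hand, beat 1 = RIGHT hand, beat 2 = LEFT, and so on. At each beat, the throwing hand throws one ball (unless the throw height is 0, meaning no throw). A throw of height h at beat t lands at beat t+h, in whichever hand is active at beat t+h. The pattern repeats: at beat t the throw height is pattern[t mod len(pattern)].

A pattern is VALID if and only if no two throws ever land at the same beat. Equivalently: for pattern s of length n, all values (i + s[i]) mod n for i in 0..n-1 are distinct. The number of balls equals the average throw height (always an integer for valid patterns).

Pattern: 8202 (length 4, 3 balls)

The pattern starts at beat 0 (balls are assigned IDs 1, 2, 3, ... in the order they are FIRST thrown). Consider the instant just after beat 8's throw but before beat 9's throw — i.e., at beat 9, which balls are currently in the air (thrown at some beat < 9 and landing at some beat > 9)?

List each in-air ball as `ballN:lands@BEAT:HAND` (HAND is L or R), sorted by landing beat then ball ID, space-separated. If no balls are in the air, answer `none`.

Answer: ball3:lands@12:L ball1:lands@16:L

Derivation:
Beat 0 (L): throw ball1 h=8 -> lands@8:L; in-air after throw: [b1@8:L]
Beat 1 (R): throw ball2 h=2 -> lands@3:R; in-air after throw: [b2@3:R b1@8:L]
Beat 3 (R): throw ball2 h=2 -> lands@5:R; in-air after throw: [b2@5:R b1@8:L]
Beat 4 (L): throw ball3 h=8 -> lands@12:L; in-air after throw: [b2@5:R b1@8:L b3@12:L]
Beat 5 (R): throw ball2 h=2 -> lands@7:R; in-air after throw: [b2@7:R b1@8:L b3@12:L]
Beat 7 (R): throw ball2 h=2 -> lands@9:R; in-air after throw: [b1@8:L b2@9:R b3@12:L]
Beat 8 (L): throw ball1 h=8 -> lands@16:L; in-air after throw: [b2@9:R b3@12:L b1@16:L]
Beat 9 (R): throw ball2 h=2 -> lands@11:R; in-air after throw: [b2@11:R b3@12:L b1@16:L]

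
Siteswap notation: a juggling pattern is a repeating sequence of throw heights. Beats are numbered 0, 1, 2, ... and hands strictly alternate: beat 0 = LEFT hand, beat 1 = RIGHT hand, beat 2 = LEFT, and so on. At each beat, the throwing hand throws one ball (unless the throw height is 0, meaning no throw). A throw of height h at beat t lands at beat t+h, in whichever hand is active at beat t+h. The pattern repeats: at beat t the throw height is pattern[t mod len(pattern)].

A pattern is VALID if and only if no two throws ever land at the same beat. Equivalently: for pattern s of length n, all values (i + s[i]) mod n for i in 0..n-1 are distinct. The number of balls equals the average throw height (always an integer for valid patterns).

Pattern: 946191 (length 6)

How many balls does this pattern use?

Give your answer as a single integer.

Answer: 5

Derivation:
Pattern = [9, 4, 6, 1, 9, 1], length n = 6
  position 0: throw height = 9, running sum = 9
  position 1: throw height = 4, running sum = 13
  position 2: throw height = 6, running sum = 19
  position 3: throw height = 1, running sum = 20
  position 4: throw height = 9, running sum = 29
  position 5: throw height = 1, running sum = 30
Total sum = 30; balls = sum / n = 30 / 6 = 5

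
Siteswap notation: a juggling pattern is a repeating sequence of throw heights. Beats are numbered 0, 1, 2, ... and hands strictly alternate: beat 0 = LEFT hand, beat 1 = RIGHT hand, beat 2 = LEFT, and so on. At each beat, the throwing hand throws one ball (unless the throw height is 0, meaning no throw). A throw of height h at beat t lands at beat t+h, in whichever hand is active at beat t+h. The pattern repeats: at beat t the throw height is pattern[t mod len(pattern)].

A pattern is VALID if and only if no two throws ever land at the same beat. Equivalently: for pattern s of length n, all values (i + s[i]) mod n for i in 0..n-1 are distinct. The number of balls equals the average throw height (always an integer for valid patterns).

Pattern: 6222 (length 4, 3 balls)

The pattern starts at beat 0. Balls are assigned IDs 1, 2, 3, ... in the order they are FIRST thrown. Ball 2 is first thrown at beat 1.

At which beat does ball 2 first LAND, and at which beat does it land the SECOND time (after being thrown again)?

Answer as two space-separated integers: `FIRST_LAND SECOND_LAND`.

Answer: 3 5

Derivation:
Beat 0 (L): throw ball1 h=6 -> lands@6:L; in-air after throw: [b1@6:L]
Beat 1 (R): throw ball2 h=2 -> lands@3:R; in-air after throw: [b2@3:R b1@6:L]
Beat 2 (L): throw ball3 h=2 -> lands@4:L; in-air after throw: [b2@3:R b3@4:L b1@6:L]
Beat 3 (R): throw ball2 h=2 -> lands@5:R; in-air after throw: [b3@4:L b2@5:R b1@6:L]
Beat 4 (L): throw ball3 h=6 -> lands@10:L; in-air after throw: [b2@5:R b1@6:L b3@10:L]
Beat 5 (R): throw ball2 h=2 -> lands@7:R; in-air after throw: [b1@6:L b2@7:R b3@10:L]
Ball 2: thrown@1 h=2 -> first land @3; rethrown@3 h=2 -> second land @5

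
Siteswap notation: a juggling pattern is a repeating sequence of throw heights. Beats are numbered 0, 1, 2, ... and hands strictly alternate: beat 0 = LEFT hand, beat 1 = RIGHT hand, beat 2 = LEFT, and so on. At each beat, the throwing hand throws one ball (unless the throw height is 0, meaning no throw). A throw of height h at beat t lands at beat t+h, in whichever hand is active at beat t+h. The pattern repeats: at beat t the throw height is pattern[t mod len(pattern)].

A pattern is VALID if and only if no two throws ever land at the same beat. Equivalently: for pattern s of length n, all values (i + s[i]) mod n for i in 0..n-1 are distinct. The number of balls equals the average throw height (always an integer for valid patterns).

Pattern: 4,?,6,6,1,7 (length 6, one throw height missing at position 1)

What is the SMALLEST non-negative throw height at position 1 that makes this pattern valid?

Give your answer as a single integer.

i=0: (0 + 4) mod 6 = 4
i=1: s[i]=? (unknown)
i=2: (2 + 6) mod 6 = 2
i=3: (3 + 6) mod 6 = 3
i=4: (4 + 1) mod 6 = 5
i=5: (5 + 7) mod 6 = 0
Known residues: [0, 2, 3, 4, 5]; need a permutation of 0..5, so missing residue r = 1
Need (1 + s) mod 6 = 1; smallest s = (1 - 1) mod 6 = 0

Answer: 0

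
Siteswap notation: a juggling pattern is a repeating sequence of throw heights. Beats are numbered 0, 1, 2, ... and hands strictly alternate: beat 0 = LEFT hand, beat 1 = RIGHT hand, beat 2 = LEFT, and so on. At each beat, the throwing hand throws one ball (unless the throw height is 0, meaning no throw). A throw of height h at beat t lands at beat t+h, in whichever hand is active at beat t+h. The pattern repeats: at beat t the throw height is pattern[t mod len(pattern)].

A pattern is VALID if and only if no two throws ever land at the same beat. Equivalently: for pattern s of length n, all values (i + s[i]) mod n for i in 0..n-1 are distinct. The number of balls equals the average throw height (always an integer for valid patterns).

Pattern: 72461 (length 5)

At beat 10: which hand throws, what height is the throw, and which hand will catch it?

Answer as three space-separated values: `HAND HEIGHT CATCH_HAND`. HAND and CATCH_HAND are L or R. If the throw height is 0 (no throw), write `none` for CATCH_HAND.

Beat 10: 10 mod 2 = 0, so hand = L
Throw height = pattern[10 mod 5] = pattern[0] = 7
Lands at beat 10+7=17, 17 mod 2 = 1, so catch hand = R

Answer: L 7 R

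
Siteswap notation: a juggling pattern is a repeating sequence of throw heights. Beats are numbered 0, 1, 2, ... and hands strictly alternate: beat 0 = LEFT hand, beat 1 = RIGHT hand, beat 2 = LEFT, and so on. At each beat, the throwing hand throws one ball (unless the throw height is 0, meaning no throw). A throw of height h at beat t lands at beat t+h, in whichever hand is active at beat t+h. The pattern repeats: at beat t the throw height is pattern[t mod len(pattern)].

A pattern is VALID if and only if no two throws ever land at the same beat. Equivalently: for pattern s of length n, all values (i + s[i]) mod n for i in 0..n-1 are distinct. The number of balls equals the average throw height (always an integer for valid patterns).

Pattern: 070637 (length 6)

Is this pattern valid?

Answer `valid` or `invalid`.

i=0: (i + s[i]) mod n = (0 + 0) mod 6 = 0
i=1: (i + s[i]) mod n = (1 + 7) mod 6 = 2
i=2: (i + s[i]) mod n = (2 + 0) mod 6 = 2
i=3: (i + s[i]) mod n = (3 + 6) mod 6 = 3
i=4: (i + s[i]) mod n = (4 + 3) mod 6 = 1
i=5: (i + s[i]) mod n = (5 + 7) mod 6 = 0
Residues: [0, 2, 2, 3, 1, 0], distinct: False

Answer: invalid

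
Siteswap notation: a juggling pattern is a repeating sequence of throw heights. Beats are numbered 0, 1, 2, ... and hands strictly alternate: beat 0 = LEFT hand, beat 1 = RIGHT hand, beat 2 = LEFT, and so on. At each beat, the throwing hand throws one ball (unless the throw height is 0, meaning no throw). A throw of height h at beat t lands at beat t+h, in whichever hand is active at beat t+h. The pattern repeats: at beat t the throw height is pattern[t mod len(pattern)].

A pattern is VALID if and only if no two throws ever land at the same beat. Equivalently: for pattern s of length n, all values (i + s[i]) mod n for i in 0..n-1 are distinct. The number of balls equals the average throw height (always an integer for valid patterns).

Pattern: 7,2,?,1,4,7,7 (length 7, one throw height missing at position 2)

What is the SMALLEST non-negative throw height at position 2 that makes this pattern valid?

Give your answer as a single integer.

i=0: (0 + 7) mod 7 = 0
i=1: (1 + 2) mod 7 = 3
i=2: s[i]=? (unknown)
i=3: (3 + 1) mod 7 = 4
i=4: (4 + 4) mod 7 = 1
i=5: (5 + 7) mod 7 = 5
i=6: (6 + 7) mod 7 = 6
Known residues: [0, 1, 3, 4, 5, 6]; need a permutation of 0..6, so missing residue r = 2
Need (2 + s) mod 7 = 2; smallest s = (2 - 2) mod 7 = 0

Answer: 0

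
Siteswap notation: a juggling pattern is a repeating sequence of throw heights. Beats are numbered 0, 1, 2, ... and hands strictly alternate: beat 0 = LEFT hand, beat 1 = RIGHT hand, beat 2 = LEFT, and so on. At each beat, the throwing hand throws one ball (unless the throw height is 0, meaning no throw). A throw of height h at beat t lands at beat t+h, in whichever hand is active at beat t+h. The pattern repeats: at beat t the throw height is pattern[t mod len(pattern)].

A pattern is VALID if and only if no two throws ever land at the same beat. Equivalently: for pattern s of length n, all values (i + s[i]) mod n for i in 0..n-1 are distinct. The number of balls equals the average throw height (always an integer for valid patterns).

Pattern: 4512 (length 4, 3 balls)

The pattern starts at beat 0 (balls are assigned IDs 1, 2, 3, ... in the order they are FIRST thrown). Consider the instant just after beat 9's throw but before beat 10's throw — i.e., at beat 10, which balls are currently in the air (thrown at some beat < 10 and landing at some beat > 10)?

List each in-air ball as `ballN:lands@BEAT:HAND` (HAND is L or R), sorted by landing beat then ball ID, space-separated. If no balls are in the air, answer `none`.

Answer: ball1:lands@12:L ball2:lands@14:L

Derivation:
Beat 0 (L): throw ball1 h=4 -> lands@4:L; in-air after throw: [b1@4:L]
Beat 1 (R): throw ball2 h=5 -> lands@6:L; in-air after throw: [b1@4:L b2@6:L]
Beat 2 (L): throw ball3 h=1 -> lands@3:R; in-air after throw: [b3@3:R b1@4:L b2@6:L]
Beat 3 (R): throw ball3 h=2 -> lands@5:R; in-air after throw: [b1@4:L b3@5:R b2@6:L]
Beat 4 (L): throw ball1 h=4 -> lands@8:L; in-air after throw: [b3@5:R b2@6:L b1@8:L]
Beat 5 (R): throw ball3 h=5 -> lands@10:L; in-air after throw: [b2@6:L b1@8:L b3@10:L]
Beat 6 (L): throw ball2 h=1 -> lands@7:R; in-air after throw: [b2@7:R b1@8:L b3@10:L]
Beat 7 (R): throw ball2 h=2 -> lands@9:R; in-air after throw: [b1@8:L b2@9:R b3@10:L]
Beat 8 (L): throw ball1 h=4 -> lands@12:L; in-air after throw: [b2@9:R b3@10:L b1@12:L]
Beat 9 (R): throw ball2 h=5 -> lands@14:L; in-air after throw: [b3@10:L b1@12:L b2@14:L]
Beat 10 (L): throw ball3 h=1 -> lands@11:R; in-air after throw: [b3@11:R b1@12:L b2@14:L]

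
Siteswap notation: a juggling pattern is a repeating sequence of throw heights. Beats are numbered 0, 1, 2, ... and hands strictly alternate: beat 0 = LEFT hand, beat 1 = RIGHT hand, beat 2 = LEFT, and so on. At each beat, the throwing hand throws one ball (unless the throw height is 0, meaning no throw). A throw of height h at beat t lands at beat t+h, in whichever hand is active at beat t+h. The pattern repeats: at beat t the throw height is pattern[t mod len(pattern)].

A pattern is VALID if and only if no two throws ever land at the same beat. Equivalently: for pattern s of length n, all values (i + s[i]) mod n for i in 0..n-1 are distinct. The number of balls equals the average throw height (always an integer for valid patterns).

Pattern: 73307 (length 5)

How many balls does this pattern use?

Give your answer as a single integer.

Answer: 4

Derivation:
Pattern = [7, 3, 3, 0, 7], length n = 5
  position 0: throw height = 7, running sum = 7
  position 1: throw height = 3, running sum = 10
  position 2: throw height = 3, running sum = 13
  position 3: throw height = 0, running sum = 13
  position 4: throw height = 7, running sum = 20
Total sum = 20; balls = sum / n = 20 / 5 = 4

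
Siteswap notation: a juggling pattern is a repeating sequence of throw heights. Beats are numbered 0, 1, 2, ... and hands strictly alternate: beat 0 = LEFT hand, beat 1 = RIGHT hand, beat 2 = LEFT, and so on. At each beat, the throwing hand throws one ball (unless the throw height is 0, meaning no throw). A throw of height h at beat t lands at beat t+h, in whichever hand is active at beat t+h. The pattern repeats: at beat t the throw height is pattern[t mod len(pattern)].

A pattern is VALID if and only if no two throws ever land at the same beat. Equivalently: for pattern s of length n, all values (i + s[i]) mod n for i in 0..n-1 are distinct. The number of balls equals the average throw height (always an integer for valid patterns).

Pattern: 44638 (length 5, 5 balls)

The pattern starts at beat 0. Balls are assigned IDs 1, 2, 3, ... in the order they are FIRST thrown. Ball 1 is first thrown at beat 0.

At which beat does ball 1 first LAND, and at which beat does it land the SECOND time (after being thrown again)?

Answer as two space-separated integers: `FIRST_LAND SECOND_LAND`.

Answer: 4 12

Derivation:
Beat 0 (L): throw ball1 h=4 -> lands@4:L; in-air after throw: [b1@4:L]
Beat 1 (R): throw ball2 h=4 -> lands@5:R; in-air after throw: [b1@4:L b2@5:R]
Beat 2 (L): throw ball3 h=6 -> lands@8:L; in-air after throw: [b1@4:L b2@5:R b3@8:L]
Beat 3 (R): throw ball4 h=3 -> lands@6:L; in-air after throw: [b1@4:L b2@5:R b4@6:L b3@8:L]
Beat 4 (L): throw ball1 h=8 -> lands@12:L; in-air after throw: [b2@5:R b4@6:L b3@8:L b1@12:L]
Beat 5 (R): throw ball2 h=4 -> lands@9:R; in-air after throw: [b4@6:L b3@8:L b2@9:R b1@12:L]
Beat 6 (L): throw ball4 h=4 -> lands@10:L; in-air after throw: [b3@8:L b2@9:R b4@10:L b1@12:L]
Beat 7 (R): throw ball5 h=6 -> lands@13:R; in-air after throw: [b3@8:L b2@9:R b4@10:L b1@12:L b5@13:R]
Beat 8 (L): throw ball3 h=3 -> lands@11:R; in-air after throw: [b2@9:R b4@10:L b3@11:R b1@12:L b5@13:R]
Beat 9 (R): throw ball2 h=8 -> lands@17:R; in-air after throw: [b4@10:L b3@11:R b1@12:L b5@13:R b2@17:R]
Beat 10 (L): throw ball4 h=4 -> lands@14:L; in-air after throw: [b3@11:R b1@12:L b5@13:R b4@14:L b2@17:R]
Beat 11 (R): throw ball3 h=4 -> lands@15:R; in-air after throw: [b1@12:L b5@13:R b4@14:L b3@15:R b2@17:R]
Beat 12 (L): throw ball1 h=6 -> lands@18:L; in-air after throw: [b5@13:R b4@14:L b3@15:R b2@17:R b1@18:L]
Ball 1: thrown@0 h=4 -> first land @4; rethrown@4 h=8 -> second land @12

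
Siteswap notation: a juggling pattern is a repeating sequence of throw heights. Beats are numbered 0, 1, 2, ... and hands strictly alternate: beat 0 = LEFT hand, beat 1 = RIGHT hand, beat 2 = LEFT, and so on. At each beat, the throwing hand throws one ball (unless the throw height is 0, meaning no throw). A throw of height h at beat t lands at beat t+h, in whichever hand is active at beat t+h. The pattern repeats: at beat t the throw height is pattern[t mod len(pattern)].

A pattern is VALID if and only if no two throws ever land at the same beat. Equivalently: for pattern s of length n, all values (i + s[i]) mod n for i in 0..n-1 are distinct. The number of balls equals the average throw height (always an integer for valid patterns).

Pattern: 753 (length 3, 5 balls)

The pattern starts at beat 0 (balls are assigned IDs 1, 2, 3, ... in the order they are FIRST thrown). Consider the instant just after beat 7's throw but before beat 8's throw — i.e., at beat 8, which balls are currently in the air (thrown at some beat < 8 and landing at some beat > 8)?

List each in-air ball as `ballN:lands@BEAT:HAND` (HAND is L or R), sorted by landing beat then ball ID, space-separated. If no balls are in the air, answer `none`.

Beat 0 (L): throw ball1 h=7 -> lands@7:R; in-air after throw: [b1@7:R]
Beat 1 (R): throw ball2 h=5 -> lands@6:L; in-air after throw: [b2@6:L b1@7:R]
Beat 2 (L): throw ball3 h=3 -> lands@5:R; in-air after throw: [b3@5:R b2@6:L b1@7:R]
Beat 3 (R): throw ball4 h=7 -> lands@10:L; in-air after throw: [b3@5:R b2@6:L b1@7:R b4@10:L]
Beat 4 (L): throw ball5 h=5 -> lands@9:R; in-air after throw: [b3@5:R b2@6:L b1@7:R b5@9:R b4@10:L]
Beat 5 (R): throw ball3 h=3 -> lands@8:L; in-air after throw: [b2@6:L b1@7:R b3@8:L b5@9:R b4@10:L]
Beat 6 (L): throw ball2 h=7 -> lands@13:R; in-air after throw: [b1@7:R b3@8:L b5@9:R b4@10:L b2@13:R]
Beat 7 (R): throw ball1 h=5 -> lands@12:L; in-air after throw: [b3@8:L b5@9:R b4@10:L b1@12:L b2@13:R]
Beat 8 (L): throw ball3 h=3 -> lands@11:R; in-air after throw: [b5@9:R b4@10:L b3@11:R b1@12:L b2@13:R]

Answer: ball5:lands@9:R ball4:lands@10:L ball1:lands@12:L ball2:lands@13:R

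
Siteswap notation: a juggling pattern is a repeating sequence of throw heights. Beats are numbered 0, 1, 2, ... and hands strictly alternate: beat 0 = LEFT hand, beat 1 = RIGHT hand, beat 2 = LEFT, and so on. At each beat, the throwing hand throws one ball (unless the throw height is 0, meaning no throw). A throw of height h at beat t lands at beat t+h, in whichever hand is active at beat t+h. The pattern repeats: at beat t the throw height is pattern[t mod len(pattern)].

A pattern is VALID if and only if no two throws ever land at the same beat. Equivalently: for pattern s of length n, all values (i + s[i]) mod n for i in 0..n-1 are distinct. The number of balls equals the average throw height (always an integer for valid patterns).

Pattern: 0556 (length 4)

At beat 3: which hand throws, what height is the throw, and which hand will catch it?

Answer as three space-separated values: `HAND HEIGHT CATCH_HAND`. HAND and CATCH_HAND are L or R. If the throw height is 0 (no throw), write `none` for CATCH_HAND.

Answer: R 6 R

Derivation:
Beat 3: 3 mod 2 = 1, so hand = R
Throw height = pattern[3 mod 4] = pattern[3] = 6
Lands at beat 3+6=9, 9 mod 2 = 1, so catch hand = R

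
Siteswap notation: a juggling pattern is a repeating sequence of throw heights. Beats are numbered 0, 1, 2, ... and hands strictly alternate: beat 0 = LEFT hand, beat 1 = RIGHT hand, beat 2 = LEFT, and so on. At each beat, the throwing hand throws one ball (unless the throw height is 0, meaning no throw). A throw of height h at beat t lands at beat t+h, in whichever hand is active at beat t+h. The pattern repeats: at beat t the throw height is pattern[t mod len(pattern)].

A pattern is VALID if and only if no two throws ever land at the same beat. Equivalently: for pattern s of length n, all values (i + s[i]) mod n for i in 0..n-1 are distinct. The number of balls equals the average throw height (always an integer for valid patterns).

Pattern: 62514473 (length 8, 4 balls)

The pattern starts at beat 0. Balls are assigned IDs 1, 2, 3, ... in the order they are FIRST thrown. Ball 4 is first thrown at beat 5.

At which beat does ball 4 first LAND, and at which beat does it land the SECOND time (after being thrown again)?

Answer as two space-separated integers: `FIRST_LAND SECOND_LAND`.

Beat 0 (L): throw ball1 h=6 -> lands@6:L; in-air after throw: [b1@6:L]
Beat 1 (R): throw ball2 h=2 -> lands@3:R; in-air after throw: [b2@3:R b1@6:L]
Beat 2 (L): throw ball3 h=5 -> lands@7:R; in-air after throw: [b2@3:R b1@6:L b3@7:R]
Beat 3 (R): throw ball2 h=1 -> lands@4:L; in-air after throw: [b2@4:L b1@6:L b3@7:R]
Beat 4 (L): throw ball2 h=4 -> lands@8:L; in-air after throw: [b1@6:L b3@7:R b2@8:L]
Beat 5 (R): throw ball4 h=4 -> lands@9:R; in-air after throw: [b1@6:L b3@7:R b2@8:L b4@9:R]
Beat 6 (L): throw ball1 h=7 -> lands@13:R; in-air after throw: [b3@7:R b2@8:L b4@9:R b1@13:R]
Beat 7 (R): throw ball3 h=3 -> lands@10:L; in-air after throw: [b2@8:L b4@9:R b3@10:L b1@13:R]
Beat 8 (L): throw ball2 h=6 -> lands@14:L; in-air after throw: [b4@9:R b3@10:L b1@13:R b2@14:L]
Beat 9 (R): throw ball4 h=2 -> lands@11:R; in-air after throw: [b3@10:L b4@11:R b1@13:R b2@14:L]
Beat 10 (L): throw ball3 h=5 -> lands@15:R; in-air after throw: [b4@11:R b1@13:R b2@14:L b3@15:R]
Beat 11 (R): throw ball4 h=1 -> lands@12:L; in-air after throw: [b4@12:L b1@13:R b2@14:L b3@15:R]
Ball 4: thrown@5 h=4 -> first land @9; rethrown@9 h=2 -> second land @11

Answer: 9 11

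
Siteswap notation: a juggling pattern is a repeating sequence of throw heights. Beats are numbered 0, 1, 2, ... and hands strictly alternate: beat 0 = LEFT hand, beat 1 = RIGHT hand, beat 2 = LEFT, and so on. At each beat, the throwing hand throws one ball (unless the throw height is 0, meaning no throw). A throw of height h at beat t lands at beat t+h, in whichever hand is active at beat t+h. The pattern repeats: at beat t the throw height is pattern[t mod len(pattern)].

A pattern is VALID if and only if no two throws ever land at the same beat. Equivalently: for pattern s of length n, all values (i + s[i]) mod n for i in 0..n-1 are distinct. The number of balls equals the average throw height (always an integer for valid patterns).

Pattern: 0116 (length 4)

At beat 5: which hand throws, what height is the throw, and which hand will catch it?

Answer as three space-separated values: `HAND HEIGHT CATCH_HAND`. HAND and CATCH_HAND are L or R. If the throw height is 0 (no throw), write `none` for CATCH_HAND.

Beat 5: 5 mod 2 = 1, so hand = R
Throw height = pattern[5 mod 4] = pattern[1] = 1
Lands at beat 5+1=6, 6 mod 2 = 0, so catch hand = L

Answer: R 1 L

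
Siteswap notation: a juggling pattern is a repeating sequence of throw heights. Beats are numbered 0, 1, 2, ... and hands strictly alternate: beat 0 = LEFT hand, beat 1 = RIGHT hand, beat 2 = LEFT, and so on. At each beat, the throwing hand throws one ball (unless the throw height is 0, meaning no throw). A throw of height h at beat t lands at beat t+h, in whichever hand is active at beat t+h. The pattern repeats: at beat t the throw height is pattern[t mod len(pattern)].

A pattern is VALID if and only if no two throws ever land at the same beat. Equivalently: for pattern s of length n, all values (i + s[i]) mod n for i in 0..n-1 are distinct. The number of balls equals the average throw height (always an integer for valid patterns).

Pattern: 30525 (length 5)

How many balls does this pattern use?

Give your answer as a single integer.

Answer: 3

Derivation:
Pattern = [3, 0, 5, 2, 5], length n = 5
  position 0: throw height = 3, running sum = 3
  position 1: throw height = 0, running sum = 3
  position 2: throw height = 5, running sum = 8
  position 3: throw height = 2, running sum = 10
  position 4: throw height = 5, running sum = 15
Total sum = 15; balls = sum / n = 15 / 5 = 3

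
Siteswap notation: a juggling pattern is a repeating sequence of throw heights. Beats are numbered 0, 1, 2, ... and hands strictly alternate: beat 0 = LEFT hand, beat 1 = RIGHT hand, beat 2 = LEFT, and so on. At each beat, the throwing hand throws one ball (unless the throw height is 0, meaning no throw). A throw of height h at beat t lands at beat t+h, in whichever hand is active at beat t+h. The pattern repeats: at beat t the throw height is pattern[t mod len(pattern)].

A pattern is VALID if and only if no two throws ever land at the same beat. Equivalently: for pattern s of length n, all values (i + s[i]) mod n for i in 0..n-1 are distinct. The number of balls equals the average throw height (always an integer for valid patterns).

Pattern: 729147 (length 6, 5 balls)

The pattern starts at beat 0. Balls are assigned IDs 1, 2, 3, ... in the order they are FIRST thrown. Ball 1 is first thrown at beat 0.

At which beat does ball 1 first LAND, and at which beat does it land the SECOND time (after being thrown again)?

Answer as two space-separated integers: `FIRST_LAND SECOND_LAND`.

Beat 0 (L): throw ball1 h=7 -> lands@7:R; in-air after throw: [b1@7:R]
Beat 1 (R): throw ball2 h=2 -> lands@3:R; in-air after throw: [b2@3:R b1@7:R]
Beat 2 (L): throw ball3 h=9 -> lands@11:R; in-air after throw: [b2@3:R b1@7:R b3@11:R]
Beat 3 (R): throw ball2 h=1 -> lands@4:L; in-air after throw: [b2@4:L b1@7:R b3@11:R]
Beat 4 (L): throw ball2 h=4 -> lands@8:L; in-air after throw: [b1@7:R b2@8:L b3@11:R]
Beat 5 (R): throw ball4 h=7 -> lands@12:L; in-air after throw: [b1@7:R b2@8:L b3@11:R b4@12:L]
Beat 6 (L): throw ball5 h=7 -> lands@13:R; in-air after throw: [b1@7:R b2@8:L b3@11:R b4@12:L b5@13:R]
Beat 7 (R): throw ball1 h=2 -> lands@9:R; in-air after throw: [b2@8:L b1@9:R b3@11:R b4@12:L b5@13:R]
Beat 8 (L): throw ball2 h=9 -> lands@17:R; in-air after throw: [b1@9:R b3@11:R b4@12:L b5@13:R b2@17:R]
Beat 9 (R): throw ball1 h=1 -> lands@10:L; in-air after throw: [b1@10:L b3@11:R b4@12:L b5@13:R b2@17:R]
Ball 1: thrown@0 h=7 -> first land @7; rethrown@7 h=2 -> second land @9

Answer: 7 9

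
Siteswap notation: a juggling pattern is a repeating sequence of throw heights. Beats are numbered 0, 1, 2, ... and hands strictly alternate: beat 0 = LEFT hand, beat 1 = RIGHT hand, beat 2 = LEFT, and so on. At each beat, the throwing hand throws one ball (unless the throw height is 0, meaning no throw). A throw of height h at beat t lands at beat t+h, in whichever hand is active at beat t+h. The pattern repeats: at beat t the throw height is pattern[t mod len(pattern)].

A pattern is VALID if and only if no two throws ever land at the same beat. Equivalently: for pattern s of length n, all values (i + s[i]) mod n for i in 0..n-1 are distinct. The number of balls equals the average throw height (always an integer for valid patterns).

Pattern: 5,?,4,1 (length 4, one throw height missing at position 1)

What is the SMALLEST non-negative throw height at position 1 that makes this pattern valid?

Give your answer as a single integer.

i=0: (0 + 5) mod 4 = 1
i=1: s[i]=? (unknown)
i=2: (2 + 4) mod 4 = 2
i=3: (3 + 1) mod 4 = 0
Known residues: [0, 1, 2]; need a permutation of 0..3, so missing residue r = 3
Need (1 + s) mod 4 = 3; smallest s = (3 - 1) mod 4 = 2

Answer: 2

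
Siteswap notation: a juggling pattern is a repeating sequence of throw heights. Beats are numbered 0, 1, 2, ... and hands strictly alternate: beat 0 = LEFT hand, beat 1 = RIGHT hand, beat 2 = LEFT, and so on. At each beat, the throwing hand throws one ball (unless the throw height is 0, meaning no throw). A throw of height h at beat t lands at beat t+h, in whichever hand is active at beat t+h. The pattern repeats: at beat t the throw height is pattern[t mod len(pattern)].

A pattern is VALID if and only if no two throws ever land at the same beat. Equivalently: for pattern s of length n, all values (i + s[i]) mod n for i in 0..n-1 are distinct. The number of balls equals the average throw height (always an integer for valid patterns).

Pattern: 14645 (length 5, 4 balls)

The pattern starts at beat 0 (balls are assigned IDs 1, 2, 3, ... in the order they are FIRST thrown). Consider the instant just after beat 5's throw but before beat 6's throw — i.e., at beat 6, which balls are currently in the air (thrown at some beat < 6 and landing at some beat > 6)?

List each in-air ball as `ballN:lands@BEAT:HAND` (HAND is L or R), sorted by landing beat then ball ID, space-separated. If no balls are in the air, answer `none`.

Answer: ball3:lands@7:R ball2:lands@8:L ball4:lands@9:R

Derivation:
Beat 0 (L): throw ball1 h=1 -> lands@1:R; in-air after throw: [b1@1:R]
Beat 1 (R): throw ball1 h=4 -> lands@5:R; in-air after throw: [b1@5:R]
Beat 2 (L): throw ball2 h=6 -> lands@8:L; in-air after throw: [b1@5:R b2@8:L]
Beat 3 (R): throw ball3 h=4 -> lands@7:R; in-air after throw: [b1@5:R b3@7:R b2@8:L]
Beat 4 (L): throw ball4 h=5 -> lands@9:R; in-air after throw: [b1@5:R b3@7:R b2@8:L b4@9:R]
Beat 5 (R): throw ball1 h=1 -> lands@6:L; in-air after throw: [b1@6:L b3@7:R b2@8:L b4@9:R]
Beat 6 (L): throw ball1 h=4 -> lands@10:L; in-air after throw: [b3@7:R b2@8:L b4@9:R b1@10:L]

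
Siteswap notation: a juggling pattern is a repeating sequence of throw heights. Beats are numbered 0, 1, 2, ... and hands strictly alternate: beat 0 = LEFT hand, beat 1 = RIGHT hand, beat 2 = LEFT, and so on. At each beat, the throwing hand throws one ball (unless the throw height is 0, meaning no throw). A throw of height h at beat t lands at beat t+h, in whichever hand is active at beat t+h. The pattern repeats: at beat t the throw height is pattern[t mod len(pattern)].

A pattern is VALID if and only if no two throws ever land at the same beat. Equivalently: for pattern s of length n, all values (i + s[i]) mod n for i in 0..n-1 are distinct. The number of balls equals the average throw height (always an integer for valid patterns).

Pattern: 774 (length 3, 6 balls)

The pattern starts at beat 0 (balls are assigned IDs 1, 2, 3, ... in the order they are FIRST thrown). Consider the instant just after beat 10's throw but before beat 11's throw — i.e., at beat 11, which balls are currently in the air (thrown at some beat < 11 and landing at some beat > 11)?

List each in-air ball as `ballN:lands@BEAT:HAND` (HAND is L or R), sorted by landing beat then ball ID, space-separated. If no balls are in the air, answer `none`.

Answer: ball2:lands@12:L ball3:lands@13:R ball1:lands@14:L ball6:lands@16:L ball4:lands@17:R

Derivation:
Beat 0 (L): throw ball1 h=7 -> lands@7:R; in-air after throw: [b1@7:R]
Beat 1 (R): throw ball2 h=7 -> lands@8:L; in-air after throw: [b1@7:R b2@8:L]
Beat 2 (L): throw ball3 h=4 -> lands@6:L; in-air after throw: [b3@6:L b1@7:R b2@8:L]
Beat 3 (R): throw ball4 h=7 -> lands@10:L; in-air after throw: [b3@6:L b1@7:R b2@8:L b4@10:L]
Beat 4 (L): throw ball5 h=7 -> lands@11:R; in-air after throw: [b3@6:L b1@7:R b2@8:L b4@10:L b5@11:R]
Beat 5 (R): throw ball6 h=4 -> lands@9:R; in-air after throw: [b3@6:L b1@7:R b2@8:L b6@9:R b4@10:L b5@11:R]
Beat 6 (L): throw ball3 h=7 -> lands@13:R; in-air after throw: [b1@7:R b2@8:L b6@9:R b4@10:L b5@11:R b3@13:R]
Beat 7 (R): throw ball1 h=7 -> lands@14:L; in-air after throw: [b2@8:L b6@9:R b4@10:L b5@11:R b3@13:R b1@14:L]
Beat 8 (L): throw ball2 h=4 -> lands@12:L; in-air after throw: [b6@9:R b4@10:L b5@11:R b2@12:L b3@13:R b1@14:L]
Beat 9 (R): throw ball6 h=7 -> lands@16:L; in-air after throw: [b4@10:L b5@11:R b2@12:L b3@13:R b1@14:L b6@16:L]
Beat 10 (L): throw ball4 h=7 -> lands@17:R; in-air after throw: [b5@11:R b2@12:L b3@13:R b1@14:L b6@16:L b4@17:R]
Beat 11 (R): throw ball5 h=4 -> lands@15:R; in-air after throw: [b2@12:L b3@13:R b1@14:L b5@15:R b6@16:L b4@17:R]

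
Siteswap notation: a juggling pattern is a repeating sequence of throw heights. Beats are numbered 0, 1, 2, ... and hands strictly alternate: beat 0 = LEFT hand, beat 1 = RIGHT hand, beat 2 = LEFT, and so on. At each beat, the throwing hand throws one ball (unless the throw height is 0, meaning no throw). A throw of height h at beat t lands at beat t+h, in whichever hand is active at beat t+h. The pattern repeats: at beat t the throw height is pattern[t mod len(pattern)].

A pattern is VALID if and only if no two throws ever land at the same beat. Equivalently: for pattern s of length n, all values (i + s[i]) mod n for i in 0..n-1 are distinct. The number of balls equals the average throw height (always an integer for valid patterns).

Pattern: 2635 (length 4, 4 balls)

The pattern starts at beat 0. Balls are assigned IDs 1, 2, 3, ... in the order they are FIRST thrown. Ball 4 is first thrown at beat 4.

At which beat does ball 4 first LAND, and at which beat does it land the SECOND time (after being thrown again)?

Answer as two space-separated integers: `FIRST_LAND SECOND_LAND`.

Answer: 6 9

Derivation:
Beat 0 (L): throw ball1 h=2 -> lands@2:L; in-air after throw: [b1@2:L]
Beat 1 (R): throw ball2 h=6 -> lands@7:R; in-air after throw: [b1@2:L b2@7:R]
Beat 2 (L): throw ball1 h=3 -> lands@5:R; in-air after throw: [b1@5:R b2@7:R]
Beat 3 (R): throw ball3 h=5 -> lands@8:L; in-air after throw: [b1@5:R b2@7:R b3@8:L]
Beat 4 (L): throw ball4 h=2 -> lands@6:L; in-air after throw: [b1@5:R b4@6:L b2@7:R b3@8:L]
Beat 5 (R): throw ball1 h=6 -> lands@11:R; in-air after throw: [b4@6:L b2@7:R b3@8:L b1@11:R]
Beat 6 (L): throw ball4 h=3 -> lands@9:R; in-air after throw: [b2@7:R b3@8:L b4@9:R b1@11:R]
Beat 7 (R): throw ball2 h=5 -> lands@12:L; in-air after throw: [b3@8:L b4@9:R b1@11:R b2@12:L]
Beat 8 (L): throw ball3 h=2 -> lands@10:L; in-air after throw: [b4@9:R b3@10:L b1@11:R b2@12:L]
Beat 9 (R): throw ball4 h=6 -> lands@15:R; in-air after throw: [b3@10:L b1@11:R b2@12:L b4@15:R]
Ball 4: thrown@4 h=2 -> first land @6; rethrown@6 h=3 -> second land @9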